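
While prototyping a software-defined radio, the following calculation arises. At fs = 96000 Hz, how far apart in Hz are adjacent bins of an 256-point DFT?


DFT frequency resolution:
df = fs / N
   = 96000 / 256
   = 375.0 Hz

375.0 Hz


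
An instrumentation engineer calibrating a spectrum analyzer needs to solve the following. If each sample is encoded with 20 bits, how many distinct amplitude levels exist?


Number of quantization levels = 2^N
= 2^20
= 1048576

1048576


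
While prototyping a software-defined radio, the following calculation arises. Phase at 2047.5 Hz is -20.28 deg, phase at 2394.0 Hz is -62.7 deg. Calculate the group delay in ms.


Group delay from phase difference:
tau = -d(phi)/d(omega)
d(phi) = -42.42 deg = -0.740369 rad
d(omega) = 2*pi*(2394.0 - 2047.5) = 2177.1237 rad/s
tau = -(-0.740369) / 2177.1237
    = 0.3401 ms

0.3401 ms


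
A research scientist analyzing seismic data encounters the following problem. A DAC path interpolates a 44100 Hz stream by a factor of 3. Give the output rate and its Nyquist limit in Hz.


Step 1 — output sample rate after interpolation by L:
fs_out = L * fs_in = 3 * 44100 = 132300 Hz

Step 2 — Nyquist frequency of the output stream:
f_Nyq = fs_out / 2 = 132300 / 2 = 66150.0 Hz

fs_out = 132300 Hz; f_Nyquist = 66150.0 Hz


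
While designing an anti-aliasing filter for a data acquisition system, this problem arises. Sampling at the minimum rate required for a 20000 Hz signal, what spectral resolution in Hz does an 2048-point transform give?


Step 1 — Nyquist sampling rate:
fs = 2 * fmax = 2 * 20000 = 40000 Hz

Step 2 — DFT bin spacing:
df = fs / N = 40000 / 2048 = 19.5312 Hz

19.5312 Hz


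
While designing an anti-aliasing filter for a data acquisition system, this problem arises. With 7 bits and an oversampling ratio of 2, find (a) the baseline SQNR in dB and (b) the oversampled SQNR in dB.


Step 1 — baseline SQNR at Nyquist:
SQNR_base = 6.02*N + 1.76
          = 6.02*7 + 1.76
          = 43.9 dB

Step 2 — oversampling processing gain:
G = 10*log10(OSR) = 10*log10(2) = 3.01 dB

Step 3 — total:
SQNR_total = 43.9 + 3.01 = 46.91 dB

Base SQNR = 43.9 dB; oversampled SQNR = 46.91 dB


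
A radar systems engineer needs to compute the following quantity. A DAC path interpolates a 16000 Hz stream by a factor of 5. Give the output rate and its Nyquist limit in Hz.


Step 1 — output sample rate after interpolation by L:
fs_out = L * fs_in = 5 * 16000 = 80000 Hz

Step 2 — Nyquist frequency of the output stream:
f_Nyq = fs_out / 2 = 80000 / 2 = 40000.0 Hz

fs_out = 80000 Hz; f_Nyquist = 40000.0 Hz


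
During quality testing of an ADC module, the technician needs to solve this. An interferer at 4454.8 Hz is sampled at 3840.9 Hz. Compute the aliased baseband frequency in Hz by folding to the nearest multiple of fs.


Compute the nearest integer multiple of fs to the signal:
n = round(4454.8 / 3840.9) = 1
f_alias = |4454.8 - 1 * 3840.9|
        = |4454.8 - 3840.9|
        = 613.9 Hz

613.9


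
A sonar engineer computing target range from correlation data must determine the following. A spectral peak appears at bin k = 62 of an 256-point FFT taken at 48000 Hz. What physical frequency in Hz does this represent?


Frequency of DFT bin k:
f_k = k * fs / N
    = 62 * 48000 / 256
    = 2976000 / 256
    = 11625.0 Hz

11625.0 Hz


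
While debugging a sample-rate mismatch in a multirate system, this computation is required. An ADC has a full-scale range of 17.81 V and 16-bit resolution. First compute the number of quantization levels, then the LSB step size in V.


Step 1 — number of quantization levels:
L = 2^N = 2^16 = 65536

Step 2 — LSB step size:
delta = Vfs / L
      = 17.81 / 65536
      = 0.00027176 V

Levels = 65536; step size = 0.00027176 V


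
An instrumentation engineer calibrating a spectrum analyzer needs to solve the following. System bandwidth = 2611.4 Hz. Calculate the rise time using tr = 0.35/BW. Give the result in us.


Rise time from bandwidth relationship:
tr = 0.35 / BW
   = 0.35 / 2611.4
   = 0.0001340277246 s
   = 134.0277 us

134.0277 us


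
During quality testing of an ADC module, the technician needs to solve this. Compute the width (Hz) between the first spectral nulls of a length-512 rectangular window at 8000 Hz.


Main lobe width for a rectangular window:
Width = 2 * fs / N
      = 2 * 8000 / 512
      = 16000 / 512
      = 31.25 Hz

31.25 Hz


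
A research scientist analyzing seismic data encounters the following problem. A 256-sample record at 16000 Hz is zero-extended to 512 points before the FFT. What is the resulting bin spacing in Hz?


Frequency resolution after zero-padding:
N_padded = 256 * 2 = 512
df = fs / N_padded
   = 16000 / 512
   = 31.25 Hz

31.25 Hz


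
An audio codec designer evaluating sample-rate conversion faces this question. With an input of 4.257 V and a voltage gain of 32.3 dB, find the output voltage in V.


Output voltage from dB gain:
V_out = V_in * 10^(gain_dB / 20)
      = 4.257 * 10^(32.3 / 20)
      = 4.257 * 41.209752
      = 175.4299 V

175.4299 V


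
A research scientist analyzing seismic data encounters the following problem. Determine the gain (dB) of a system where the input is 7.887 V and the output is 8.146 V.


Voltage gain in dB:
G = 20 * log10(Vout / Vin)
  = 20 * log10(8.146 / 7.887)
  = 20 * log10(1.032839)
  = 20 * 0.014033
  = 0.28 dB

0.28 dB


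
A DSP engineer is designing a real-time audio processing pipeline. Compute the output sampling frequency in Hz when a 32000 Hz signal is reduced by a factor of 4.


Decimation reduces the sample rate:
fs_out = fs_in / M
       = 32000 / 4
       = 8000.0 Hz

8000.0 Hz


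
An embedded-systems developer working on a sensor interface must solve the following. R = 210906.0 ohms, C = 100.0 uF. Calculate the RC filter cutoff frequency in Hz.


Cutoff frequency of a first-order RC filter:
fc = 1 / (2 * pi * R * C)
C = 100.0 uF = 0.0001 F
fc = 1 / (2 * pi * 210906.0 * 0.0001)
   = 1 / 132.5161480396
   = 0.007546 Hz

0.007546 Hz


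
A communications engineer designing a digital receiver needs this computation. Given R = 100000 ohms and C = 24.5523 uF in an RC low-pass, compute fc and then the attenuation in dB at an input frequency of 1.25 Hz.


Step 1 — cutoff frequency:
fc = 1 / (2*pi*R*C)
C = 24.5523 uF = 2.45523e-05 F
fc = 1 / (2*pi*100000*2.45523e-05)
   = 0.0648228 Hz

Step 2 — magnitude at f = 1.25 Hz:
|H(f)| = 1 / sqrt(1 + (f/fc)^2)
f/fc = 1.25 / 0.0648228 = 19.283339
|H| = 1 / sqrt(1 + 371.847163) = 0.0517886
|H|_dB = 20*log10(0.0517886) = -25.72 dB

fc = 0.0648228 Hz; |H(1.25 Hz)| = -25.72 dB


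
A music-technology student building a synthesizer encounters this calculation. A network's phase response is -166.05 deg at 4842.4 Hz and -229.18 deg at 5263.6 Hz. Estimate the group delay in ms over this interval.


Group delay from phase difference:
tau = -d(phi)/d(omega)
d(phi) = -63.13 deg = -1.101826 rad
d(omega) = 2*pi*(5263.6 - 4842.4) = 2646.4777 rad/s
tau = -(-1.101826) / 2646.4777
    = 0.4163 ms

0.4163 ms


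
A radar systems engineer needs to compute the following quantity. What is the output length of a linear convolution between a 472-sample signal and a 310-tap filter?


Linear convolution output length:
L = N + M - 1
  = 472 + 310 - 1
  = 781 samples

781


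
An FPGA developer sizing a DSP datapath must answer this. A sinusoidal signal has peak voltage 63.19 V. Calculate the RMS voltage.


RMS voltage for a sinusoidal waveform:
V_rms = V_peak / sqrt(2)
      = 63.19 / 1.414214
      = 44.682 V

44.682 V


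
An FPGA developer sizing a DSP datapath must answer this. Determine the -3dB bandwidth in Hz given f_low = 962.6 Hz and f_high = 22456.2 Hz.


Bandwidth is the difference of -3dB frequencies:
BW = f_high - f_low
   = 22456.2 - 962.6
   = 21493.6 Hz

21493.6 Hz


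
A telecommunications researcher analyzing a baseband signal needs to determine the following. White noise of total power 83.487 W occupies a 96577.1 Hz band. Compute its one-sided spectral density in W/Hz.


Power spectral density:
PSD = P / BW
    = 83.487 / 96577.1
    = 0.00086446 W/Hz

0.00086446 W/Hz


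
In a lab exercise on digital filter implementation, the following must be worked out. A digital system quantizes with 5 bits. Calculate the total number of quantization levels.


Number of quantization levels = 2^N
= 2^5
= 32

32


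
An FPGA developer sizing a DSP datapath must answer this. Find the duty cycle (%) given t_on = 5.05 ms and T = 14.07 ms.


Duty cycle as a percentage:
DC = (t_on / T) * 100
   = (5.05 / 14.07) * 100
   = 0.35892 * 100
   = 35.89 %

35.89 %


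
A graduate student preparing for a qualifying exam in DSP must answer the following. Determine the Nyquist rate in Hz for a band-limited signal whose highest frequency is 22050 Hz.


The Nyquist rate is twice the maximum frequency component.
fs_min = 2 * fmax
      = 2 * 22050
      = 44100 Hz

44100


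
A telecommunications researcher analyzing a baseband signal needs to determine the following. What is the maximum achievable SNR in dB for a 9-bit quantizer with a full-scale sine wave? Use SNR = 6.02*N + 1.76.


Theoretical SNR for a full-scale sinusoid:
SNR = 6.02 * N + 1.76
    = 6.02 * 9 + 1.76
    = 54.18 + 1.76
    = 55.94 dB

55.94 dB


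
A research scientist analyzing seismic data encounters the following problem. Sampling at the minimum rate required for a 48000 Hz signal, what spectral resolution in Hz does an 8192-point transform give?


Step 1 — Nyquist sampling rate:
fs = 2 * fmax = 2 * 48000 = 96000 Hz

Step 2 — DFT bin spacing:
df = fs / N = 96000 / 8192 = 11.7188 Hz

11.7188 Hz


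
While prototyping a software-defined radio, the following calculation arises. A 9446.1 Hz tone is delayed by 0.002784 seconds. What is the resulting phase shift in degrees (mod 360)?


Phase shift from frequency and time delay:
phi = 360 * f * t_delay
    = 360 * 9446.1 * 0.002784
    = 9467.26 degrees
    mod 360 = 107.26 degrees

107.26 degrees


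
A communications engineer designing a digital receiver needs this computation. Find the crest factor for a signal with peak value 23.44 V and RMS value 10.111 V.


Crest factor is the ratio of peak to RMS:
CF = V_peak / V_rms
   = 23.44 / 10.111
   = 2.3183

2.3183


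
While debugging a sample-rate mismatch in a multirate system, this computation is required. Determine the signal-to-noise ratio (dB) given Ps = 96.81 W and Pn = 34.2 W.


SNR in decibels:
SNR = 10 * log10(Ps / Pn)
    = 10 * log10(96.81 / 34.2)
    = 10 * log10(2.8307)
    = 10 * 0.4519
    = 4.52 dB

4.52 dB


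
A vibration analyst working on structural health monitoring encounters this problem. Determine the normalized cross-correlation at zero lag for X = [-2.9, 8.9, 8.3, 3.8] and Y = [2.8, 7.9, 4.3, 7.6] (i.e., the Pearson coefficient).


Pearson correlation coefficient (population):
r = cov(X,Y) / (std(X) * std(Y))
Mean X = 4.525, Mean Y = 5.65
Cov(X,Y) = 6.12375
Std(X) = 4.718249, Std(Y) = 2.168525
r = 0.5985

0.5985


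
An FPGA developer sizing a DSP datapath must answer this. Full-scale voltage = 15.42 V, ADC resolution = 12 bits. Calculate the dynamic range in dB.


Dynamic range from full-scale to LSB:
V_min = V_max / 2^bits = 15.42 / 2^12
DR = 20 * log10(V_max / V_min)
   = 20 * log10(2^12)
   = 20 * 12 * log10(2)
   = 72.25 dB

72.25 dB


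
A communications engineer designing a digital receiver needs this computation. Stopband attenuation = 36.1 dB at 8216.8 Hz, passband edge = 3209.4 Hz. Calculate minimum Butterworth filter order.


Butterworth filter order formula:
n = log10(10^(A/10) - 1) / (2 * log10(f_stop/f_pass))
10^(36.1/10) - 1 = 4072.8028
f_stop/f_pass = 8216.8 / 3209.4 = 2.5602
n = 4.4209 -> ceil = 5

5


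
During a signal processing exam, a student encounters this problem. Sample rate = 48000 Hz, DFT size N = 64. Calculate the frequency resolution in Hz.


DFT frequency resolution:
df = fs / N
   = 48000 / 64
   = 750.0 Hz

750.0 Hz


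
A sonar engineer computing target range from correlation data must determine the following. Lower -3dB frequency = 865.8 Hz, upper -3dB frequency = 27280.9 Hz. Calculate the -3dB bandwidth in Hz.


Bandwidth is the difference of -3dB frequencies:
BW = f_high - f_low
   = 27280.9 - 865.8
   = 26415.1 Hz

26415.1 Hz


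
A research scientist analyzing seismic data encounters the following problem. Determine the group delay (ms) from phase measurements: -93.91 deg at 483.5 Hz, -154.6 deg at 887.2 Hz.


Group delay from phase difference:
tau = -d(phi)/d(omega)
d(phi) = -60.69 deg = -1.05924 rad
d(omega) = 2*pi*(887.2 - 483.5) = 2536.5219 rad/s
tau = -(-1.05924) / 2536.5219
    = 0.4176 ms

0.4176 ms


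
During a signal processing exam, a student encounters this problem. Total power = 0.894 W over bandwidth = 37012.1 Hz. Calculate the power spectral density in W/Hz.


Power spectral density:
PSD = P / BW
    = 0.894 / 37012.1
    = 2.415e-05 W/Hz

2.415e-05 W/Hz


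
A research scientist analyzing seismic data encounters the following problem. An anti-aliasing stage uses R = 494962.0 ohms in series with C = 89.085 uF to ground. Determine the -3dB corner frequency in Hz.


Cutoff frequency of a first-order RC filter:
fc = 1 / (2 * pi * R * C)
C = 89.085 uF = 8.9085e-05 F
fc = 1 / (2 * pi * 494962.0 * 8.9085e-05)
   = 1 / 277.0488237022
   = 0.003609 Hz

0.003609 Hz


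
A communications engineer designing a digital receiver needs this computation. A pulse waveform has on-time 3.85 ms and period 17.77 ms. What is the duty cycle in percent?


Duty cycle as a percentage:
DC = (t_on / T) * 100
   = (3.85 / 17.77) * 100
   = 0.216657 * 100
   = 21.67 %

21.67 %


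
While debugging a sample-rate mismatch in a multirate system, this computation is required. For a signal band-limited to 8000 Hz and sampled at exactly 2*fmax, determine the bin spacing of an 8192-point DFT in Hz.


Step 1 — Nyquist sampling rate:
fs = 2 * fmax = 2 * 8000 = 16000 Hz

Step 2 — DFT bin spacing:
df = fs / N = 16000 / 8192 = 1.9531 Hz

1.9531 Hz


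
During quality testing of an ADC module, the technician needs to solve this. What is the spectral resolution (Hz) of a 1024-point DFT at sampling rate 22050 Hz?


DFT frequency resolution:
df = fs / N
   = 22050 / 1024
   = 21.5332 Hz

21.5332 Hz


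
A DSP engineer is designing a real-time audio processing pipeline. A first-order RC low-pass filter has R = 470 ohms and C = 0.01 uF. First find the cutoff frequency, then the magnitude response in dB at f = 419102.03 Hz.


Step 1 — cutoff frequency:
fc = 1 / (2*pi*R*C)
C = 0.01 uF = 1e-08 F
fc = 1 / (2*pi*470*1e-08)
   = 33862.754 Hz

Step 2 — magnitude at f = 419102.03 Hz:
|H(f)| = 1 / sqrt(1 + (f/fc)^2)
f/fc = 419102.03 / 33862.754 = 12.37649
|H| = 1 / sqrt(1 + 153.177505) = 0.0805359
|H|_dB = 20*log10(0.0805359) = -21.88 dB

fc = 33862.754 Hz; |H(419102.03 Hz)| = -21.88 dB


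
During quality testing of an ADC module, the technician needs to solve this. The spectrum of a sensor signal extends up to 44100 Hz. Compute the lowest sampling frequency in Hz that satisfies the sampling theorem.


The Nyquist rate is twice the maximum frequency component.
fs_min = 2 * fmax
      = 2 * 44100
      = 88200 Hz

88200


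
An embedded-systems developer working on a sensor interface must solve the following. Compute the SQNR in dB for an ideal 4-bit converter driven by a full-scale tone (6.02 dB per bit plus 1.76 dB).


Theoretical SNR for a full-scale sinusoid:
SNR = 6.02 * N + 1.76
    = 6.02 * 4 + 1.76
    = 24.08 + 1.76
    = 25.84 dB

25.84 dB


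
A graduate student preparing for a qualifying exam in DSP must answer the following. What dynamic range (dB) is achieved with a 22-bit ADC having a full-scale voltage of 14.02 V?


Dynamic range from full-scale to LSB:
V_min = V_max / 2^bits = 14.02 / 2^22
DR = 20 * log10(V_max / V_min)
   = 20 * log10(2^22)
   = 20 * 22 * log10(2)
   = 132.45 dB

132.45 dB


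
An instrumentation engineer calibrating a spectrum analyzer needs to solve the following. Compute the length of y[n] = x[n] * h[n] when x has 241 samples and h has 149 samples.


Linear convolution output length:
L = N + M - 1
  = 241 + 149 - 1
  = 389 samples

389


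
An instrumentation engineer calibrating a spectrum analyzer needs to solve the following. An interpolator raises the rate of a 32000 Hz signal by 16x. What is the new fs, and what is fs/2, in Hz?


Step 1 — output sample rate after interpolation by L:
fs_out = L * fs_in = 16 * 32000 = 512000 Hz

Step 2 — Nyquist frequency of the output stream:
f_Nyq = fs_out / 2 = 512000 / 2 = 256000.0 Hz

fs_out = 512000 Hz; f_Nyquist = 256000.0 Hz


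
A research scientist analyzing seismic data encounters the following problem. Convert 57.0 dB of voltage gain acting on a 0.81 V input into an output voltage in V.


Output voltage from dB gain:
V_out = V_in * 10^(gain_dB / 20)
      = 0.81 * 10^(57.0 / 20)
      = 0.81 * 707.945784
      = 573.4361 V

573.4361 V


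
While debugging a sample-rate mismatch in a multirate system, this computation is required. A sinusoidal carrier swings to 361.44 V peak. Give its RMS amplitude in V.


RMS voltage for a sinusoidal waveform:
V_rms = V_peak / sqrt(2)
      = 361.44 / 1.414214
      = 255.577 V

255.577 V


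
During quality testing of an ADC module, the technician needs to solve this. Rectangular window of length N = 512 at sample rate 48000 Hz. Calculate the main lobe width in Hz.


Main lobe width for a rectangular window:
Width = 2 * fs / N
      = 2 * 48000 / 512
      = 96000 / 512
      = 187.5 Hz

187.5 Hz


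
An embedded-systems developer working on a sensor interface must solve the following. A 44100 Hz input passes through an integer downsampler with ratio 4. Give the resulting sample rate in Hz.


Decimation reduces the sample rate:
fs_out = fs_in / M
       = 44100 / 4
       = 11025.0 Hz

11025.0 Hz


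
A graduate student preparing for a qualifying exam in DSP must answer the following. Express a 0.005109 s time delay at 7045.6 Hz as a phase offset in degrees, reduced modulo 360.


Phase shift from frequency and time delay:
phi = 360 * f * t_delay
    = 360 * 7045.6 * 0.005109
    = 12958.55 degrees
    mod 360 = 358.55 degrees

358.55 degrees


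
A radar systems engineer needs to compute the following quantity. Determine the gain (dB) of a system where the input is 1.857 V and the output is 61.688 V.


Voltage gain in dB:
G = 20 * log10(Vout / Vin)
  = 20 * log10(61.688 / 1.857)
  = 20 * log10(33.219171)
  = 20 * 1.521389
  = 30.43 dB

30.43 dB


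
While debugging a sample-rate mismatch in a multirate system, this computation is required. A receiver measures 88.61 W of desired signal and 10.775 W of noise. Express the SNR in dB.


SNR in decibels:
SNR = 10 * log10(Ps / Pn)
    = 10 * log10(88.61 / 10.775)
    = 10 * log10(8.2237)
    = 10 * 0.9151
    = 9.15 dB

9.15 dB


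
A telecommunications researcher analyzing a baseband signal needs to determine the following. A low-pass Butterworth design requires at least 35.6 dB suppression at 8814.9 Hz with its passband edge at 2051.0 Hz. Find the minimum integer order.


Butterworth filter order formula:
n = log10(10^(A/10) - 1) / (2 * log10(f_stop/f_pass))
10^(35.6/10) - 1 = 3629.7805
f_stop/f_pass = 8814.9 / 2051.0 = 4.2979
n = 2.8108 -> ceil = 3

3


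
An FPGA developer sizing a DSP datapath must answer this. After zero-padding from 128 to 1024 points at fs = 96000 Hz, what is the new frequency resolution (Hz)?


Frequency resolution after zero-padding:
N_padded = 128 * 8 = 1024
df = fs / N_padded
   = 96000 / 1024
   = 93.75 Hz

93.75 Hz


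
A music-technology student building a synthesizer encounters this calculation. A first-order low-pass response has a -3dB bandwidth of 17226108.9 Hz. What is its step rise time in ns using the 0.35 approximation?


Rise time from bandwidth relationship:
tr = 0.35 / BW
   = 0.35 / 17226108.9
   = 2.031799532e-08 s
   = 20.318 ns

20.318 ns


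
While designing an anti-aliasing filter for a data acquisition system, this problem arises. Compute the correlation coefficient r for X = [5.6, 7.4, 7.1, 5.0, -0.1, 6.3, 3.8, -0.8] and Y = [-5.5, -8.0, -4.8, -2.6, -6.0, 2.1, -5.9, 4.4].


Pearson correlation coefficient (population):
r = cov(X,Y) / (std(X) * std(Y))
Mean X = 4.2875, Mean Y = -3.2875
Cov(X,Y) = -4.553594
Std(X) = 2.942124, Std(Y) = 4.064615
r = -0.3808

-0.3808


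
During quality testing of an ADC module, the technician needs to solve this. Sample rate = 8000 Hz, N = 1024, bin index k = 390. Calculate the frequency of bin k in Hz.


Frequency of DFT bin k:
f_k = k * fs / N
    = 390 * 8000 / 1024
    = 3120000 / 1024
    = 3046.875 Hz

3046.875 Hz


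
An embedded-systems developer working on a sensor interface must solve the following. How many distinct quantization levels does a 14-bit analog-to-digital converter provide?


Number of quantization levels = 2^N
= 2^14
= 16384

16384


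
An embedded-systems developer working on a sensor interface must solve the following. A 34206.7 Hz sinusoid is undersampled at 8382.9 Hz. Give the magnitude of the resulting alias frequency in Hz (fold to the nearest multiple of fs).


Compute the nearest integer multiple of fs to the signal:
n = round(34206.7 / 8382.9) = 4
f_alias = |34206.7 - 4 * 8382.9|
        = |34206.7 - 33531.6|
        = 675.1 Hz

675.1


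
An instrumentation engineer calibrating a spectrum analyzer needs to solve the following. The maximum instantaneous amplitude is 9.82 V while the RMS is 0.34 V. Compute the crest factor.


Crest factor is the ratio of peak to RMS:
CF = V_peak / V_rms
   = 9.82 / 0.34
   = 28.8824

28.8824


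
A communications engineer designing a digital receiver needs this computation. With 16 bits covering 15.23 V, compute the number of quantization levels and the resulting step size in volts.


Step 1 — number of quantization levels:
L = 2^N = 2^16 = 65536

Step 2 — LSB step size:
delta = Vfs / L
      = 15.23 / 65536
      = 0.00023239 V

Levels = 65536; step size = 0.00023239 V


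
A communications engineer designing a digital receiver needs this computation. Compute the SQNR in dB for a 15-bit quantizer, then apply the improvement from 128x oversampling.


Step 1 — baseline SQNR at Nyquist:
SQNR_base = 6.02*N + 1.76
          = 6.02*15 + 1.76
          = 92.06 dB

Step 2 — oversampling processing gain:
G = 10*log10(OSR) = 10*log10(128) = 21.07 dB

Step 3 — total:
SQNR_total = 92.06 + 21.07 = 113.13 dB

Base SQNR = 92.06 dB; oversampled SQNR = 113.13 dB


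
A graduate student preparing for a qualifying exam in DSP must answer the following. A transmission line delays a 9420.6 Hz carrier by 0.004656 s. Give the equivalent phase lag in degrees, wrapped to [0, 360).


Phase shift from frequency and time delay:
phi = 360 * f * t_delay
    = 360 * 9420.6 * 0.004656
    = 15790.43 degrees
    mod 360 = 310.43 degrees

310.43 degrees


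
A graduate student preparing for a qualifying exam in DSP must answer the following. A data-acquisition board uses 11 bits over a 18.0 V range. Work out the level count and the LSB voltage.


Step 1 — number of quantization levels:
L = 2^N = 2^11 = 2048

Step 2 — LSB step size:
delta = Vfs / L
      = 18.0 / 2048
      = 0.00878906 V

Levels = 2048; step size = 0.00878906 V


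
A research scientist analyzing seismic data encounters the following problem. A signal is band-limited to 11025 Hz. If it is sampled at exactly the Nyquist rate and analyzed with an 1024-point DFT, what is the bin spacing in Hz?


Step 1 — Nyquist sampling rate:
fs = 2 * fmax = 2 * 11025 = 22050 Hz

Step 2 — DFT bin spacing:
df = fs / N = 22050 / 1024 = 21.5332 Hz

21.5332 Hz


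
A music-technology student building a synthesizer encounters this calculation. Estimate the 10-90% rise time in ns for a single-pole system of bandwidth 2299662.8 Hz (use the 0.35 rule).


Rise time from bandwidth relationship:
tr = 0.35 / BW
   = 0.35 / 2299662.8
   = 1.521962263e-07 s
   = 152.1962 ns

152.1962 ns


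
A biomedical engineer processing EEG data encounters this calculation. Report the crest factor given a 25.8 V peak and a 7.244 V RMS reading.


Crest factor is the ratio of peak to RMS:
CF = V_peak / V_rms
   = 25.8 / 7.244
   = 3.5616

3.5616


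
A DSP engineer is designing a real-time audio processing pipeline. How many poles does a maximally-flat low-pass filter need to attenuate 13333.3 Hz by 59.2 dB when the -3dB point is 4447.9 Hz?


Butterworth filter order formula:
n = log10(10^(A/10) - 1) / (2 * log10(f_stop/f_pass))
10^(59.2/10) - 1 = 831762.7711
f_stop/f_pass = 13333.3 / 4447.9 = 2.9977
n = 6.2083 -> ceil = 7

7


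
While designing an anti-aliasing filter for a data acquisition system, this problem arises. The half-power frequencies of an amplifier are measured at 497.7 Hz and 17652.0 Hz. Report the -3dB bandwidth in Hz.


Bandwidth is the difference of -3dB frequencies:
BW = f_high - f_low
   = 17652.0 - 497.7
   = 17154.3 Hz

17154.3 Hz


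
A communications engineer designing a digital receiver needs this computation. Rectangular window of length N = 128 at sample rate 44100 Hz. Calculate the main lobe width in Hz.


Main lobe width for a rectangular window:
Width = 2 * fs / N
      = 2 * 44100 / 128
      = 88200 / 128
      = 689.062 Hz

689.062 Hz


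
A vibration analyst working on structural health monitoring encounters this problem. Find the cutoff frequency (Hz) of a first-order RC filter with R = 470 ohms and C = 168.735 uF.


Cutoff frequency of a first-order RC filter:
fc = 1 / (2 * pi * R * C)
C = 168.735 uF = 0.000168735 F
fc = 1 / (2 * pi * 470 * 0.000168735)
   = 1 / 0.49829083821927
   = 2.00686 Hz

2.00686 Hz


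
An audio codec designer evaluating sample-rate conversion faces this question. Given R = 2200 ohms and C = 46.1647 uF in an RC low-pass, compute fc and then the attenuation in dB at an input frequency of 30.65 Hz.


Step 1 — cutoff frequency:
fc = 1 / (2*pi*R*C)
C = 46.1647 uF = 4.61647e-05 F
fc = 1 / (2*pi*2200*4.61647e-05)
   = 1.56707 Hz

Step 2 — magnitude at f = 30.65 Hz:
|H(f)| = 1 / sqrt(1 + (f/fc)^2)
f/fc = 30.65 / 1.56707 = 19.558794
|H| = 1 / sqrt(1 + 382.546423) = 0.0510612
|H|_dB = 20*log10(0.0510612) = -25.84 dB

fc = 1.56707 Hz; |H(30.65 Hz)| = -25.84 dB


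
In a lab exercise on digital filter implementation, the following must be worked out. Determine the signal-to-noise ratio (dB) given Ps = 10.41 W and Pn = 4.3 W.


SNR in decibels:
SNR = 10 * log10(Ps / Pn)
    = 10 * log10(10.41 / 4.3)
    = 10 * log10(2.4209)
    = 10 * 0.384
    = 3.84 dB

3.84 dB


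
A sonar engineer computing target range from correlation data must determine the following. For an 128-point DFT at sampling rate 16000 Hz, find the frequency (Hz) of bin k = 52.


Frequency of DFT bin k:
f_k = k * fs / N
    = 52 * 16000 / 128
    = 832000 / 128
    = 6500.0 Hz

6500.0 Hz


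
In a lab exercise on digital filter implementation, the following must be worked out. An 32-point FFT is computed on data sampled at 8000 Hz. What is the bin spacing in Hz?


DFT frequency resolution:
df = fs / N
   = 8000 / 32
   = 250.0 Hz

250.0 Hz


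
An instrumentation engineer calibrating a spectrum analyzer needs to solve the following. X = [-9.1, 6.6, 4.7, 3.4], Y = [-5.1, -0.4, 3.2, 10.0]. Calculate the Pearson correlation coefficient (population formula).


Pearson correlation coefficient (population):
r = cov(X,Y) / (std(X) * std(Y))
Mean X = 1.4, Mean Y = 1.925
Cov(X,Y) = 20.5075
Std(X) = 6.168063, Std(Y) = 5.513336
r = 0.603

0.603


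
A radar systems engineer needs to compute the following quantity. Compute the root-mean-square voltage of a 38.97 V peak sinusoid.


RMS voltage for a sinusoidal waveform:
V_rms = V_peak / sqrt(2)
      = 38.97 / 1.414214
      = 27.556 V

27.556 V


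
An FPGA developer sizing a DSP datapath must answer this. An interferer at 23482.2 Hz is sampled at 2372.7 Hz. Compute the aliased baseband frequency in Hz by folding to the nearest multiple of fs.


Compute the nearest integer multiple of fs to the signal:
n = round(23482.2 / 2372.7) = 10
f_alias = |23482.2 - 10 * 2372.7|
        = |23482.2 - 23727.0|
        = 244.8 Hz

244.8


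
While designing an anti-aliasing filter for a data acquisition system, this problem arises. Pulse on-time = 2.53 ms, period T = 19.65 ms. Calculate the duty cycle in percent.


Duty cycle as a percentage:
DC = (t_on / T) * 100
   = (2.53 / 19.65) * 100
   = 0.128753 * 100
   = 12.88 %

12.88 %


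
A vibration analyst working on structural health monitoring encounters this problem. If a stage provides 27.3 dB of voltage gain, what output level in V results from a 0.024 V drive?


Output voltage from dB gain:
V_out = V_in * 10^(gain_dB / 20)
      = 0.024 * 10^(27.3 / 20)
      = 0.024 * 23.173946
      = 0.5562 V

0.5562 V


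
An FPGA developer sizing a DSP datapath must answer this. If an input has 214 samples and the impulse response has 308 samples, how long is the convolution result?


Linear convolution output length:
L = N + M - 1
  = 214 + 308 - 1
  = 521 samples

521


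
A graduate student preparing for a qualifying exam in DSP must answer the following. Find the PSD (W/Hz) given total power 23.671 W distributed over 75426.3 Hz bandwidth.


Power spectral density:
PSD = P / BW
    = 23.671 / 75426.3
    = 0.00031383 W/Hz

0.00031383 W/Hz


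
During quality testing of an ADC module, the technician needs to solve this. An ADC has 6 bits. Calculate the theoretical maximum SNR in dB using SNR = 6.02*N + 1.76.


Theoretical SNR for a full-scale sinusoid:
SNR = 6.02 * N + 1.76
    = 6.02 * 6 + 1.76
    = 36.12 + 1.76
    = 37.88 dB

37.88 dB


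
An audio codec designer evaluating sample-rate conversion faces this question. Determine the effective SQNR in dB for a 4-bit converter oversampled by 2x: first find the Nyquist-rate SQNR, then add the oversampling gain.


Step 1 — baseline SQNR at Nyquist:
SQNR_base = 6.02*N + 1.76
          = 6.02*4 + 1.76
          = 25.84 dB

Step 2 — oversampling processing gain:
G = 10*log10(OSR) = 10*log10(2) = 3.01 dB

Step 3 — total:
SQNR_total = 25.84 + 3.01 = 28.85 dB

Base SQNR = 25.84 dB; oversampled SQNR = 28.85 dB


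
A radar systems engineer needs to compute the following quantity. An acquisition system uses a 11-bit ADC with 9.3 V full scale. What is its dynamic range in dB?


Dynamic range from full-scale to LSB:
V_min = V_max / 2^bits = 9.3 / 2^11
DR = 20 * log10(V_max / V_min)
   = 20 * log10(2^11)
   = 20 * 11 * log10(2)
   = 66.23 dB

66.23 dB


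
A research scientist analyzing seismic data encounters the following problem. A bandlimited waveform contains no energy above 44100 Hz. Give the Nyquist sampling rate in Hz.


The Nyquist rate is twice the maximum frequency component.
fs_min = 2 * fmax
      = 2 * 44100
      = 88200 Hz

88200


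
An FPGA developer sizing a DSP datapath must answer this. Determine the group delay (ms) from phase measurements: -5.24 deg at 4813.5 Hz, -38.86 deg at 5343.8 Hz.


Group delay from phase difference:
tau = -d(phi)/d(omega)
d(phi) = -33.62 deg = -0.58678 rad
d(omega) = 2*pi*(5343.8 - 4813.5) = 3331.9732 rad/s
tau = -(-0.58678) / 3331.9732
    = 0.1761 ms

0.1761 ms


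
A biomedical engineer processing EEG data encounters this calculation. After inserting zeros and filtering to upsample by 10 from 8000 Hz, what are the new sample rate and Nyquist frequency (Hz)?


Step 1 — output sample rate after interpolation by L:
fs_out = L * fs_in = 10 * 8000 = 80000 Hz

Step 2 — Nyquist frequency of the output stream:
f_Nyq = fs_out / 2 = 80000 / 2 = 40000.0 Hz

fs_out = 80000 Hz; f_Nyquist = 40000.0 Hz


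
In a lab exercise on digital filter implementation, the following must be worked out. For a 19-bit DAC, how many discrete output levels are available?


Number of quantization levels = 2^N
= 2^19
= 524288

524288


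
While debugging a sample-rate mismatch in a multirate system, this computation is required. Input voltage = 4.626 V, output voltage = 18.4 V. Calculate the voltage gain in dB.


Voltage gain in dB:
G = 20 * log10(Vout / Vin)
  = 20 * log10(18.4 / 4.626)
  = 20 * log10(3.977518)
  = 20 * 0.599612
  = 11.99 dB

11.99 dB


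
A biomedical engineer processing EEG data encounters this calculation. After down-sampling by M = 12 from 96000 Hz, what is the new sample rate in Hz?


Decimation reduces the sample rate:
fs_out = fs_in / M
       = 96000 / 12
       = 8000.0 Hz

8000.0 Hz


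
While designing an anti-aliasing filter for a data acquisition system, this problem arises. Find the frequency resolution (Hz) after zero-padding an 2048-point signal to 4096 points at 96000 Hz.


Frequency resolution after zero-padding:
N_padded = 2048 * 2 = 4096
df = fs / N_padded
   = 96000 / 4096
   = 23.4375 Hz

23.4375 Hz


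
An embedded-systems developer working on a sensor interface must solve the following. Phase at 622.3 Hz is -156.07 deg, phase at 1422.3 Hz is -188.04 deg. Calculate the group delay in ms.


Group delay from phase difference:
tau = -d(phi)/d(omega)
d(phi) = -31.97 deg = -0.557982 rad
d(omega) = 2*pi*(1422.3 - 622.3) = 5026.5482 rad/s
tau = -(-0.557982) / 5026.5482
    = 0.111 ms

0.111 ms


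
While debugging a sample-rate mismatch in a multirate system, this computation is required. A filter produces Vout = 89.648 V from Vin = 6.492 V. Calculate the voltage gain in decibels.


Voltage gain in dB:
G = 20 * log10(Vout / Vin)
  = 20 * log10(89.648 / 6.492)
  = 20 * log10(13.808996)
  = 20 * 1.140162
  = 22.8 dB

22.8 dB


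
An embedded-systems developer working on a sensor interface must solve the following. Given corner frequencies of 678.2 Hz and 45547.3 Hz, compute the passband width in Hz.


Bandwidth is the difference of -3dB frequencies:
BW = f_high - f_low
   = 45547.3 - 678.2
   = 44869.1 Hz

44869.1 Hz


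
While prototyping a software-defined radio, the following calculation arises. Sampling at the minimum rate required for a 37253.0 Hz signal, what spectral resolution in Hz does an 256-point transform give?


Step 1 — Nyquist sampling rate:
fs = 2 * fmax = 2 * 37253.0 = 74506.0 Hz

Step 2 — DFT bin spacing:
df = fs / N = 74506.0 / 256 = 291.0391 Hz

291.0391 Hz


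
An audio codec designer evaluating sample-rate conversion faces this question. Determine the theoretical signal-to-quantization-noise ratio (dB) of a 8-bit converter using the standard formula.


Theoretical SNR for a full-scale sinusoid:
SNR = 6.02 * N + 1.76
    = 6.02 * 8 + 1.76
    = 48.16 + 1.76
    = 49.92 dB

49.92 dB


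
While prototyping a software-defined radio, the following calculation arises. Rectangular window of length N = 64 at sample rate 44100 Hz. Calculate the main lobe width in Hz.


Main lobe width for a rectangular window:
Width = 2 * fs / N
      = 2 * 44100 / 64
      = 88200 / 64
      = 1378.125 Hz

1378.125 Hz


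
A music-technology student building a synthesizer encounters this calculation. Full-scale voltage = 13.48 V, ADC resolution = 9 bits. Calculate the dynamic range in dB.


Dynamic range from full-scale to LSB:
V_min = V_max / 2^bits = 13.48 / 2^9
DR = 20 * log10(V_max / V_min)
   = 20 * log10(2^9)
   = 20 * 9 * log10(2)
   = 54.19 dB

54.19 dB


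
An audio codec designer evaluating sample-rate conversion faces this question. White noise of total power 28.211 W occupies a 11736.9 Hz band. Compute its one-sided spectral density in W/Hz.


Power spectral density:
PSD = P / BW
    = 28.211 / 11736.9
    = 0.00240362 W/Hz

0.00240362 W/Hz


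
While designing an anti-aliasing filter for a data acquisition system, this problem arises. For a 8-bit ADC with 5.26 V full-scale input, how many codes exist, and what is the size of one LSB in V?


Step 1 — number of quantization levels:
L = 2^N = 2^8 = 256

Step 2 — LSB step size:
delta = Vfs / L
      = 5.26 / 256
      = 0.02054687 V

Levels = 256; step size = 0.02054687 V


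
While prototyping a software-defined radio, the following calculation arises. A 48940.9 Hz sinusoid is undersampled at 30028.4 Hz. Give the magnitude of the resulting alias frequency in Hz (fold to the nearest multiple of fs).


Compute the nearest integer multiple of fs to the signal:
n = round(48940.9 / 30028.4) = 2
f_alias = |48940.9 - 2 * 30028.4|
        = |48940.9 - 60056.8|
        = 11115.9 Hz

11115.9


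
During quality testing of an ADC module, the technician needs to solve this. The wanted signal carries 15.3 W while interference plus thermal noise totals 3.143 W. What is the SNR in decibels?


SNR in decibels:
SNR = 10 * log10(Ps / Pn)
    = 10 * log10(15.3 / 3.143)
    = 10 * log10(4.868)
    = 10 * 0.6873
    = 6.87 dB

6.87 dB


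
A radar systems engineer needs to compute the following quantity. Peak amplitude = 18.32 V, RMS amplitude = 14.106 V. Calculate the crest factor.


Crest factor is the ratio of peak to RMS:
CF = V_peak / V_rms
   = 18.32 / 14.106
   = 1.2987

1.2987


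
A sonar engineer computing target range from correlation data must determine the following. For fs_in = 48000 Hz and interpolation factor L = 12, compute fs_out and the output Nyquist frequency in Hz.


Step 1 — output sample rate after interpolation by L:
fs_out = L * fs_in = 12 * 48000 = 576000 Hz

Step 2 — Nyquist frequency of the output stream:
f_Nyq = fs_out / 2 = 576000 / 2 = 288000.0 Hz

fs_out = 576000 Hz; f_Nyquist = 288000.0 Hz


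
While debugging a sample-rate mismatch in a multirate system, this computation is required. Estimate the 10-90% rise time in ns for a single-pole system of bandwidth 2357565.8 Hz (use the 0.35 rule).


Rise time from bandwidth relationship:
tr = 0.35 / BW
   = 0.35 / 2357565.8
   = 1.484582106e-07 s
   = 148.4582 ns

148.4582 ns


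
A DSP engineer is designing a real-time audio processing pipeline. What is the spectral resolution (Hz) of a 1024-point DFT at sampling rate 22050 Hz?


DFT frequency resolution:
df = fs / N
   = 22050 / 1024
   = 21.5332 Hz

21.5332 Hz


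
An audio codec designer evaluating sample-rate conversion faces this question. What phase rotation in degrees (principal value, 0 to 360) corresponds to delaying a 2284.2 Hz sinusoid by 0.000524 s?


Phase shift from frequency and time delay:
phi = 360 * f * t_delay
    = 360 * 2284.2 * 0.000524
    = 430.89 degrees
    mod 360 = 70.89 degrees

70.89 degrees


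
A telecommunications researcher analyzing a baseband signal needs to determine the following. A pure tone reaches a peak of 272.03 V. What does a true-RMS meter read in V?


RMS voltage for a sinusoidal waveform:
V_rms = V_peak / sqrt(2)
      = 272.03 / 1.414214
      = 192.354 V

192.354 V


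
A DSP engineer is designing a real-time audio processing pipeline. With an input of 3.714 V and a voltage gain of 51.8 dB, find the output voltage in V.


Output voltage from dB gain:
V_out = V_in * 10^(gain_dB / 20)
      = 3.714 * 10^(51.8 / 20)
      = 3.714 * 389.045145
      = 1444.9137 V

1444.9137 V


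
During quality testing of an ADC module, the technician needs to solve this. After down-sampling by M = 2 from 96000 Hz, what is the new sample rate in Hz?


Decimation reduces the sample rate:
fs_out = fs_in / M
       = 96000 / 2
       = 48000.0 Hz

48000.0 Hz


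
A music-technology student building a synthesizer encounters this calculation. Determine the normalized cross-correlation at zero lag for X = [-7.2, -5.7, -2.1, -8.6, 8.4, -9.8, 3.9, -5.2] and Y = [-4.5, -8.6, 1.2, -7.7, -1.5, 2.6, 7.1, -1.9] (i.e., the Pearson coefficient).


Pearson correlation coefficient (population):
r = cov(X,Y) / (std(X) * std(Y))
Mean X = -3.2875, Mean Y = -1.6625
Cov(X,Y) = 12.610781
Std(X) = 5.969597, Std(Y) = 4.947964
r = 0.4269

0.4269
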